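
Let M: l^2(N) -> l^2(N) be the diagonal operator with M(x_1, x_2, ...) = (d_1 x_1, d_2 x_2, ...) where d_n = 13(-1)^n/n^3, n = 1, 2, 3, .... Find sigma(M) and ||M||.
sigma(M) = {13(-1)^n/n^3 : n ≥ 1} ∪ {0}; ||M|| = 13

A bounded diagonal operator on l^2 with diagonal entries d_n has spectrum equal to the closure of {d_n : n ≥ 1}: every d_n is an eigenvalue (with eigenvector e_n), so {d_n} ⊂ sigma(M); the spectrum is closed, so its closure is too; and for lambda not in the closure, (M - lambda I) has bounded inverse (the diagonal entries 1/(d_n - lambda) are bounded). For our sequence d_n = 13(-1)^n/n^3, n = 1, 2, 3, ...:
  - {d_n} = {13(-1)^n/n^3 : n ≥ 1}; the only limit point is 0
  - closure = {13(-1)^n/n^3 : n ≥ 1} ∪ {0}
For the norm: a diagonal operator has ||M|| = sup_n |d_n|. Here |d_n| = 13/n^3 is decreasing, so sup_n |d_n| = |d_1| = 13. So ||M|| = 13.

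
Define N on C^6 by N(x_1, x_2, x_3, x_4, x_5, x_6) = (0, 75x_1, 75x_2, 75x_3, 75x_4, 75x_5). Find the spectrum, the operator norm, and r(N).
sigma(N) = {0}; ||N|| = 75; r(N) = 0. (N is nilpotent with N^6 = 0.)

On C^6, N is a strictly lower-triangular matrix with 75 on the subdiagonal and zeros elsewhere, so its characteristic polynomial is lambda^6 and every eigenvalue is 0: sigma(N) = {0}. For the operator norm, N e_i = 75e_{i+1} for i = 1, ..., 5 and N e_6 = 0, so the singular values of N are 75 (with multiplicity 5) and 0; hence ||N|| = 75. The spectral radius r(N) = max|lambda| = 0. Note ||N|| > r(N) — characteristic of non-normal nilpotent operators. Indeed N^6 = 0.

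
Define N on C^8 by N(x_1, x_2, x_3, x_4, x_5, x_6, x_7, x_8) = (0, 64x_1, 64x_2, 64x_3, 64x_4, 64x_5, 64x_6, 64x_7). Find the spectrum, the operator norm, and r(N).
sigma(N) = {0}; ||N|| = 64; r(N) = 0. (N is nilpotent with N^8 = 0.)

On C^8, N is a strictly lower-triangular matrix with 64 on the subdiagonal and zeros elsewhere, so its characteristic polynomial is lambda^8 and every eigenvalue is 0: sigma(N) = {0}. For the operator norm, N e_i = 64e_{i+1} for i = 1, ..., 7 and N e_8 = 0, so the singular values of N are 64 (with multiplicity 7) and 0; hence ||N|| = 64. The spectral radius r(N) = max|lambda| = 0. Note ||N|| > r(N) — characteristic of non-normal nilpotent operators. Indeed N^8 = 0.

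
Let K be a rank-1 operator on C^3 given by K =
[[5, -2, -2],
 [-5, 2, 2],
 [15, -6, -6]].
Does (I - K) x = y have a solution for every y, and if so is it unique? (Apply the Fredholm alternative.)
(I - K) is singular (det(I - K) = 0, i.e. 1 ∈ sigma(K)). (I - K) x = y is solvable iff y ⊥ ker((I - K)^*) = span{(5, -2, -2)}, i.e. iff 5y_1 - 2y_2 - 2y_3 = 0. When solvable, the solutions are x = y + c·(1, -1, 3), c arbitrary (ker(I - K) = span{(1, -1, 3)}, dimension 1).

K has rank 1, so it is an outer product K = u v^T: every row of K is a multiple of one row vector. Reading off the entries, u = (1, -1, 3) and v = (5, -2, -2) (row i of K equals u_i·v^T). A rank-one matrix u v^T satisfies K u = u (v·u) and kills the (2)-dimensional subspace v^⊥, so its characteristic polynomial is lambda^2 (lambda - v·u) with v·u = tr K = 1. Hence the eigenvalues of I - K are 1 (multiplicity 2) and 1 - (1) = 0, so det(I - K) = 0. (Direct check: I - K =
[[-4, 2, 2],
 [5, -1, -2],
 [-15, 6, 7]]
has determinant 0.) So 1 is an eigenvalue of K and (I - K) is not invertible. The finite-dimensional Fredholm alternative says: either (I - K) is invertible, or ker(I - K) ≠ {0} and then range(I - K) = ker((I - K)^*)^⊥, with dim ker(I - K) = dim ker((I - K)^*). We are in the second case, so we need both kernels. Kernel of I - K: (I - K) u = u - u (v·u) = u - u = 0, so ker(I - K) = span{u} = span{(1, -1, 3)} (it is exactly 1-dimensional because rank(I - K) = 2). Kernel of the adjoint: K is real, so (I - K)^* = I - K^T = I - v u^T, and (I - v u^T) v = v - v (u·v) = 0; hence ker((I - K)^*) = span{v} = span{(5, -2, -2)}. Therefore (I - K) x = y is solvable iff <y, v> = 0, i.e. iff 5y_1 - 2y_2 - 2y_3 = 0. When this holds, K y = u (v·y) = 0, so (I - K) y = y and x = y is a particular solution; the full solution set is the line x = y + c·u = y + c·(1, -1, 3), c ∈ C.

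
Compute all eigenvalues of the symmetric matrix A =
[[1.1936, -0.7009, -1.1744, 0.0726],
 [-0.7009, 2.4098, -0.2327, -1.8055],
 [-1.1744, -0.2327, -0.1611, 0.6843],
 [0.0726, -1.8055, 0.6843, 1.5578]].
sigma(A) ≈ {-1, 0, 2, 4}

A is real symmetric, so its spectrum consists of real eigenvalues. Expanding the characteristic polynomial of the displayed matrix gives
  det(λ I - A) = p(λ) = λ^4 + (-5)λ^3 + (2)λ^2 + (8)λ + (0).
Solving p(λ) = 0 yields eigenvalues ≈ -1, 0, 2, 4. (A is shown rounded to 4 decimals, so these recover the underlying integer eigenvalues to within that precision.)
Verification: the trace of A = 5 equals the sum of eigenvalues 5, and det(A) ≈ -0.0003 matches the eigenvalue product 0.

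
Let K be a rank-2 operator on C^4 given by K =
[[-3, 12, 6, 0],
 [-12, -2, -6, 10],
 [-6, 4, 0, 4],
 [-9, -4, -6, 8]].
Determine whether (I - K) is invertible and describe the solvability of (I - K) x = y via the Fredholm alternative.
(I - K) is invertible (det(I - K) = 232 ≠ 0), so for every y in C^4 the equation (I - K) x = y has a unique solution.

K has rank 2 and factors as K = U V^T = u1 v1^T + u2 v2^T with u1 = (-3, -2, -2, -1), v1 = (3, -2, 0, -2), u2 = (3, -3, 0, -3), v2 = (2, 2, 2, -2) (multiplying out reproduces the displayed K). The nonzero eigenvalues of U V^T coincide with those of the 2 x 2 matrix G = V^T U = [[v1·u1, v1·u2], [v2·u1, v2·u2]] = [[-3, 21], [-12, 6]], and by the Sylvester determinant identity det(I_4 - U V^T) = det(I_2 - V^T U) = det([[4, -21], [12, -5]]) = (4)(-5) - (-21)(12) = 232. (Direct check: I - K =
[[4, -12, -6, 0],
 [12, 3, 6, -10],
 [6, -4, 1, -4],
 [9, 4, 6, -7]]
has determinant 232.) The finite-dimensional Fredholm alternative says: either (I - K) is invertible, or ker(I - K) ≠ {0} and then range(I - K) = ker((I - K)^*)^⊥, with dim ker(I - K) = dim ker((I - K)^*). Since det(I - K) ≠ 0, 1 is not an eigenvalue of K and ker(I - K) = {0}, so we are in the first case: for every y there is a unique x = (I - K)^(-1) y. (Explicitly, by the Woodbury identity, (I - U V^T)^(-1) = I + U (I_2 - G)^(-1) V^T.)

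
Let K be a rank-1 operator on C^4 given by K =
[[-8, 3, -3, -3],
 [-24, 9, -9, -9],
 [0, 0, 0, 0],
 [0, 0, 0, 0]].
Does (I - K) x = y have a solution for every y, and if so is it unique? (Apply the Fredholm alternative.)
(I - K) is singular (det(I - K) = 0, i.e. 1 ∈ sigma(K)). (I - K) x = y is solvable iff y ⊥ ker((I - K)^*) = span{(-8, 3, -3, -3)}, i.e. iff -8y_1 + 3y_2 - 3y_3 - 3y_4 = 0. When solvable, the solutions are x = y + c·(1, 3, 0, 0), c arbitrary (ker(I - K) = span{(1, 3, 0, 0)}, dimension 1).

K has rank 1, so it is an outer product K = u v^T: every row of K is a multiple of one row vector. Reading off the entries, u = (1, 3, 0, 0) and v = (-8, 3, -3, -3) (row i of K equals u_i·v^T). A rank-one matrix u v^T satisfies K u = u (v·u) and kills the (3)-dimensional subspace v^⊥, so its characteristic polynomial is lambda^3 (lambda - v·u) with v·u = tr K = 1. Hence the eigenvalues of I - K are 1 (multiplicity 3) and 1 - (1) = 0, so det(I - K) = 0. (Direct check: I - K =
[[9, -3, 3, 3],
 [24, -8, 9, 9],
 [0, 0, 1, 0],
 [0, 0, 0, 1]]
has determinant 0.) So 1 is an eigenvalue of K and (I - K) is not invertible. The finite-dimensional Fredholm alternative says: either (I - K) is invertible, or ker(I - K) ≠ {0} and then range(I - K) = ker((I - K)^*)^⊥, with dim ker(I - K) = dim ker((I - K)^*). We are in the second case, so we need both kernels. Kernel of I - K: (I - K) u = u - u (v·u) = u - u = 0, so ker(I - K) = span{u} = span{(1, 3, 0, 0)} (it is exactly 1-dimensional because rank(I - K) = 3). Kernel of the adjoint: K is real, so (I - K)^* = I - K^T = I - v u^T, and (I - v u^T) v = v - v (u·v) = 0; hence ker((I - K)^*) = span{v} = span{(-8, 3, -3, -3)}. Therefore (I - K) x = y is solvable iff <y, v> = 0, i.e. iff -8y_1 + 3y_2 - 3y_3 - 3y_4 = 0. When this holds, K y = u (v·y) = 0, so (I - K) y = y and x = y is a particular solution; the full solution set is the line x = y + c·u = y + c·(1, 3, 0, 0), c ∈ C.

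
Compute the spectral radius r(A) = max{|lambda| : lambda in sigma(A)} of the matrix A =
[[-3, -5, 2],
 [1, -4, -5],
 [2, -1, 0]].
r(A) ≈ 5.6282

The eigenvalues of A are the roots of its characteristic polynomial. With M = A (coefficients from the trace, the sum of principal 2x2 minors, and det A):
  p(λ) = det(λ I - M) = λ^3 + 7λ^2 + 8λ - 79.
No integer candidate from the rational root theorem (±divisors of 79) is a root, so the roots are irrational. The cubic discriminant is Δ = -138663 < 0, so there is one real root and a complex-conjugate pair. p(2) = -27 and p(3) = 35 have opposite signs, so a root lies in (2, 3); Newton's method refines it to λ ≈ 2.4939. Dividing out (λ - (2.4939)) leaves approximately λ^2 + 9.4939λ + 31.6771. For λ^2 + 9.4939λ + 31.6771 the discriminant is -36.5737. It is negative, so the remaining roots are the complex-conjugate pair λ ≈ -4.747 ± 3.0238i. Their product equals the constant term, so |λ|^2 ≈ 31.6771 and |λ| ≈ 5.6282.
Thus the eigenvalues (to 4 decimals) are 2.4939 (modulus 2.4939); -4.747 ± 3.0238i (modulus 5.6282). The spectral radius is the largest modulus: r(A) ≈ 5.6282. (Cross-check: r(A) ≤ ||A||_2 ≈ 6.9068; equality holds whenever A is normal, though it can also hold for some non-normal A.)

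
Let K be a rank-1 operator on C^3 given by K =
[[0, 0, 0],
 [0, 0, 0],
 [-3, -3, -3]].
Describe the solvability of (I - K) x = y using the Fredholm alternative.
(I - K) is invertible (det(I - K) = 4 ≠ 0), so for every y in C^3 the equation (I - K) x = y has a unique solution.

K has rank 1, so it is an outer product K = u v^T: every row of K is a multiple of one row vector. Reading off the entries, u = (0, 0, 1) and v = (-3, -3, -3) (row i of K equals u_i·v^T). A rank-one matrix u v^T satisfies K u = u (v·u) and kills the (2)-dimensional subspace v^⊥, so its characteristic polynomial is lambda^2 (lambda - v·u) with v·u = tr K = -3. Hence the eigenvalues of I - K are 1 (multiplicity 2) and 1 - (-3) = 4, so det(I - K) = 4. (Direct check: I - K =
[[1, 0, 0],
 [0, 1, 0],
 [3, 3, 4]]
has determinant 4.) The finite-dimensional Fredholm alternative says: either (I - K) is invertible, or ker(I - K) ≠ {0} and then range(I - K) = ker((I - K)^*)^⊥, with dim ker(I - K) = dim ker((I - K)^*). Since det(I - K) ≠ 0, 1 is not an eigenvalue of K and ker(I - K) = {0}, so we are in the first case: for every y there is a unique x = (I - K)^(-1) y. Explicitly, by the Sherman–Morrison formula, (I - u v^T)^(-1) = I + u v^T/(1 - v·u), i.e. (I - K)^(-1) = I + K/(4).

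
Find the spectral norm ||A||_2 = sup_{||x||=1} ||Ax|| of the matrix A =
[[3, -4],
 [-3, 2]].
||A||_2 = sqrt((38 + sqrt(1300))/2) ≈ 6.085 (= sqrt(largest eigenvalue of A^T A))

||A||_2 = sigma_max(A) = sqrt(lambda_max(A^T A)). Form the symmetric matrix M = A^T A =
[[18, -18],
 [-18, 20]].
Its characteristic polynomial (trace, determinant of M give the coefficients) is
  p(λ) = det(λ I - M) = λ^2 - 38λ + 36.
For λ^2 - 38λ + 36 the discriminant is 1300. It is nonnegative but not a perfect square, so the roots are real and irrational: λ = (38 ± sqrt(1300))/2 ≈ 37.0278, 0.9722.
So the eigenvalues of A^T A are ≈ 0.9722, 37.0278 (all ≥ 0, as they must be for A^T A). The largest is λ_max = (38 + sqrt(1300))/2 ≈ 37.0278, hence ||A||_2 = sqrt(λ_max) = sqrt((38 + sqrt(1300))/2) ≈ 6.085.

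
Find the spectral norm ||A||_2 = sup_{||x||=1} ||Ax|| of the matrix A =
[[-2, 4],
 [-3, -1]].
||A||_2 = sqrt((30 + sqrt(116))/2) ≈ 4.515 (= sqrt(largest eigenvalue of A^T A))

||A||_2 = sigma_max(A) = sqrt(lambda_max(A^T A)). Form the symmetric matrix M = A^T A =
[[13, -5],
 [-5, 17]].
Its characteristic polynomial (trace, determinant of M give the coefficients) is
  p(λ) = det(λ I - M) = λ^2 - 30λ + 196.
For λ^2 - 30λ + 196 the discriminant is 116. It is nonnegative but not a perfect square, so the roots are real and irrational: λ = (30 ± sqrt(116))/2 ≈ 20.3852, 9.6148.
So the eigenvalues of A^T A are ≈ 9.6148, 20.3852 (all ≥ 0, as they must be for A^T A). The largest is λ_max = (30 + sqrt(116))/2 ≈ 20.3852, hence ||A||_2 = sqrt(λ_max) = sqrt((30 + sqrt(116))/2) ≈ 4.515.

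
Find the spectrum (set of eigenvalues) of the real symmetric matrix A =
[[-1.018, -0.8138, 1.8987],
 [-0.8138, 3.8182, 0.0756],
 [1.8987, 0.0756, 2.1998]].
sigma(A) ≈ {-2, 3, 4}

A is real symmetric, so its spectrum consists of real eigenvalues. Expanding the characteristic polynomial of the displayed matrix gives
  det(λ I - A) = p(λ) = λ^3 + (-5)λ^2 + (-2)λ + (24).
Solving p(λ) = 0 yields eigenvalues ≈ -2, 3, 4. (A is shown rounded to 4 decimals, so these recover the underlying integer eigenvalues to within that precision.)
Verification: the trace of A = 5 equals the sum of eigenvalues 5, and det(A) ≈ -24.0000 matches the eigenvalue product -24.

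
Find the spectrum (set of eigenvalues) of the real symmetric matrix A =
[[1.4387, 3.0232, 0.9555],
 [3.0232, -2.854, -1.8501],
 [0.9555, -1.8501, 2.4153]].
sigma(A) ≈ {-5, 3} (3 with multiplicity 2)

A is real symmetric, so its spectrum consists of real eigenvalues. Expanding the characteristic polynomial of the displayed matrix gives
  det(λ I - A) = p(λ) = λ^3 + (-1)λ^2 + (-21)λ + (45).
Solving p(λ) = 0 yields eigenvalues ≈ -5, 3, 3. (A is shown rounded to 4 decimals, so these recover the underlying integer eigenvalues to within that precision.)
Verification: the trace of A = 1 equals the sum of eigenvalues 1, and det(A) ≈ -45.0000 matches the eigenvalue product -45.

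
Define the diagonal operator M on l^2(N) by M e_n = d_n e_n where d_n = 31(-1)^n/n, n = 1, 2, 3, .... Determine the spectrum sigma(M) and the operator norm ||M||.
sigma(M) = {31(-1)^n/n : n ≥ 1} ∪ {0}; ||M|| = 31

A bounded diagonal operator on l^2 with diagonal entries d_n has spectrum equal to the closure of {d_n : n ≥ 1}: every d_n is an eigenvalue (with eigenvector e_n), so {d_n} ⊂ sigma(M); the spectrum is closed, so its closure is too; and for lambda not in the closure, (M - lambda I) has bounded inverse (the diagonal entries 1/(d_n - lambda) are bounded). For our sequence d_n = 31(-1)^n/n, n = 1, 2, 3, ...:
  - {d_n} = {31(-1)^n/n : n ≥ 1}; the only limit point is 0
  - closure = {31(-1)^n/n : n ≥ 1} ∪ {0}
For the norm: a diagonal operator has ||M|| = sup_n |d_n|. Here |d_n| = 31/n is decreasing, so sup_n |d_n| = |d_1| = 31. So ||M|| = 31.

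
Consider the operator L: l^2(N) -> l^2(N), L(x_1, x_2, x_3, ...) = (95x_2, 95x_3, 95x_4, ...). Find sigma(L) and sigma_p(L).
sigma(L) = closed disk {z in C : |z| ≤ 95}; sigma_p(L) = open disk {z in C : |z| < 95}

Note L = 95·V where V is the unit left shift (V x)_k = x_{k+1}; so sigma(L) = 95·sigma(V) and ||L|| = 95||V||. ||L x||^2 = 9025sum_{k≥2} |x_k|^2 ≤ 9025||x||^2, with equality on {x : x_1 = 0}, so ||L|| = 95. For any lambda with |lambda| < 95, set r = lambda/95 (|r| < 1); the vector x = (1, r, r^2, ...) is in l^2 and satisfies L x = 95(r, r^2, ...) = lambda x, so lambda is an eigenvalue. On the boundary |lambda| = 95 the geometric series diverges, so no l^2 eigenvector exists, but these lambda lie in the approximate point spectrum. Hence sigma(L) is the closed disk of radius 95 and sigma_p(L) is the open disk.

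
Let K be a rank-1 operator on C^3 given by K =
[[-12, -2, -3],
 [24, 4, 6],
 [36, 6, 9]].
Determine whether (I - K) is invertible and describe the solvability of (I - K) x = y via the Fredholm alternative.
(I - K) is singular (det(I - K) = 0, i.e. 1 ∈ sigma(K)). (I - K) x = y is solvable iff y ⊥ ker((I - K)^*) = span{(-12, -2, -3)}, i.e. iff -12y_1 - 2y_2 - 3y_3 = 0. When solvable, the solutions are x = y + c·(1, -2, -3), c arbitrary (ker(I - K) = span{(1, -2, -3)}, dimension 1).

K has rank 1, so it is an outer product K = u v^T: every row of K is a multiple of one row vector. Reading off the entries, u = (1, -2, -3) and v = (-12, -2, -3) (row i of K equals u_i·v^T). A rank-one matrix u v^T satisfies K u = u (v·u) and kills the (2)-dimensional subspace v^⊥, so its characteristic polynomial is lambda^2 (lambda - v·u) with v·u = tr K = 1. Hence the eigenvalues of I - K are 1 (multiplicity 2) and 1 - (1) = 0, so det(I - K) = 0. (Direct check: I - K =
[[13, 2, 3],
 [-24, -3, -6],
 [-36, -6, -8]]
has determinant 0.) So 1 is an eigenvalue of K and (I - K) is not invertible. The finite-dimensional Fredholm alternative says: either (I - K) is invertible, or ker(I - K) ≠ {0} and then range(I - K) = ker((I - K)^*)^⊥, with dim ker(I - K) = dim ker((I - K)^*). We are in the second case, so we need both kernels. Kernel of I - K: (I - K) u = u - u (v·u) = u - u = 0, so ker(I - K) = span{u} = span{(1, -2, -3)} (it is exactly 1-dimensional because rank(I - K) = 2). Kernel of the adjoint: K is real, so (I - K)^* = I - K^T = I - v u^T, and (I - v u^T) v = v - v (u·v) = 0; hence ker((I - K)^*) = span{v} = span{(-12, -2, -3)}. Therefore (I - K) x = y is solvable iff <y, v> = 0, i.e. iff -12y_1 - 2y_2 - 3y_3 = 0. When this holds, K y = u (v·y) = 0, so (I - K) y = y and x = y is a particular solution; the full solution set is the line x = y + c·u = y + c·(1, -2, -3), c ∈ C.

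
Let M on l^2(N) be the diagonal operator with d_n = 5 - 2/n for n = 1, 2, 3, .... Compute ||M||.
||M|| = 5

For a diagonal operator on l^2 with entries d_n, ||M|| = sup_n |d_n|. Here d_1 = 3, d_2 = 4, ..., and d_n = 5 - 2/n increases monotonically toward 5. All terms lie in [3, 5), so |d_n| = d_n and the supremum is the limit 5, which is not attained by any individual d_n. Hence ||M|| = 5.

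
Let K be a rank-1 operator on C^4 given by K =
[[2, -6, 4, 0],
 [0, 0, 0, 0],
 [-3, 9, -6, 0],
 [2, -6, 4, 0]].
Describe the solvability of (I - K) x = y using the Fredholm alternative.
(I - K) is invertible (det(I - K) = 5 ≠ 0), so for every y in C^4 the equation (I - K) x = y has a unique solution.

K has rank 1, so it is an outer product K = u v^T: every row of K is a multiple of one row vector. Reading off the entries, u = (2, 0, -3, 2) and v = (1, -3, 2, 0) (row i of K equals u_i·v^T). A rank-one matrix u v^T satisfies K u = u (v·u) and kills the (3)-dimensional subspace v^⊥, so its characteristic polynomial is lambda^3 (lambda - v·u) with v·u = tr K = -4. Hence the eigenvalues of I - K are 1 (multiplicity 3) and 1 - (-4) = 5, so det(I - K) = 5. (Direct check: I - K =
[[-1, 6, -4, 0],
 [0, 1, 0, 0],
 [3, -9, 7, 0],
 [-2, 6, -4, 1]]
has determinant 5.) The finite-dimensional Fredholm alternative says: either (I - K) is invertible, or ker(I - K) ≠ {0} and then range(I - K) = ker((I - K)^*)^⊥, with dim ker(I - K) = dim ker((I - K)^*). Since det(I - K) ≠ 0, 1 is not an eigenvalue of K and ker(I - K) = {0}, so we are in the first case: for every y there is a unique x = (I - K)^(-1) y. Explicitly, by the Sherman–Morrison formula, (I - u v^T)^(-1) = I + u v^T/(1 - v·u), i.e. (I - K)^(-1) = I + K/(5).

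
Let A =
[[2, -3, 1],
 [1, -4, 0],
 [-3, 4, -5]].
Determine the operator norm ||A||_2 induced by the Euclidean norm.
||A||_2 ≈ 8.4378 (= sqrt(largest eigenvalue of A^T A))

||A||_2 = sigma_max(A) = sqrt(lambda_max(A^T A)). Form the symmetric matrix M = A^T A =
[[14, -22, 17],
 [-22, 41, -23],
 [17, -23, 26]].
Its characteristic polynomial (trace, sum of principal 2x2 minors, determinant of M give the coefficients) is
  p(λ) = det(λ I - M) = λ^3 - 81λ^2 + 702λ - 289.
No integer candidate from the rational root theorem (±divisors of 289) is a root, so the roots are irrational. The cubic discriminant is Δ = 1528688673 > 0, so there are three distinct real roots. p(0) = -289 and p(1) = 333 have opposite signs, so a root lies in (0, 1); Newton's method refines it to λ ≈ 0.4332. p(9) = 197 and p(10) = -369 have opposite signs, so a root lies in (9, 10); Newton's method refines it to λ ≈ 9.3697. p(71) = -857 and p(72) = 3599 have opposite signs, so a root lies in (71, 72); Newton's method refines it to λ ≈ 71.1971. Check (Vieta): the three roots sum to 81, matching tr M = 81.
So the eigenvalues of A^T A are ≈ 0.4332, 9.3697, 71.1971 (all ≥ 0, as they must be for A^T A). The largest is λ_max ≈ 71.1971, hence ||A||_2 = sqrt(λ_max) ≈ 8.4378.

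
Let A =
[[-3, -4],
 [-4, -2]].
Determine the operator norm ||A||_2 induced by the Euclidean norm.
||A||_2 = sqrt((45 + sqrt(1625))/2) ≈ 6.5311 (= sqrt(largest eigenvalue of A^T A))

||A||_2 = sigma_max(A) = sqrt(lambda_max(A^T A)). Form the symmetric matrix M = A^T A =
[[25, 20],
 [20, 20]].
Its characteristic polynomial (trace, determinant of M give the coefficients) is
  p(λ) = det(λ I - M) = λ^2 - 45λ + 100.
For λ^2 - 45λ + 100 the discriminant is 1625. It is nonnegative but not a perfect square, so the roots are real and irrational: λ = (45 ± sqrt(1625))/2 ≈ 42.6556, 2.3444.
So the eigenvalues of A^T A are ≈ 2.3444, 42.6556 (all ≥ 0, as they must be for A^T A). The largest is λ_max = (45 + sqrt(1625))/2 ≈ 42.6556, hence ||A||_2 = sqrt(λ_max) = sqrt((45 + sqrt(1625))/2) ≈ 6.5311.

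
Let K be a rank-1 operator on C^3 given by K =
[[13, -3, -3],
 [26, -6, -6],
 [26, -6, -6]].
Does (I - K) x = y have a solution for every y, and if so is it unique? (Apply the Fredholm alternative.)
(I - K) is singular (det(I - K) = 0, i.e. 1 ∈ sigma(K)). (I - K) x = y is solvable iff y ⊥ ker((I - K)^*) = span{(13, -3, -3)}, i.e. iff 13y_1 - 3y_2 - 3y_3 = 0. When solvable, the solutions are x = y + c·(1, 2, 2), c arbitrary (ker(I - K) = span{(1, 2, 2)}, dimension 1).

K has rank 1, so it is an outer product K = u v^T: every row of K is a multiple of one row vector. Reading off the entries, u = (1, 2, 2) and v = (13, -3, -3) (row i of K equals u_i·v^T). A rank-one matrix u v^T satisfies K u = u (v·u) and kills the (2)-dimensional subspace v^⊥, so its characteristic polynomial is lambda^2 (lambda - v·u) with v·u = tr K = 1. Hence the eigenvalues of I - K are 1 (multiplicity 2) and 1 - (1) = 0, so det(I - K) = 0. (Direct check: I - K =
[[-12, 3, 3],
 [-26, 7, 6],
 [-26, 6, 7]]
has determinant 0.) So 1 is an eigenvalue of K and (I - K) is not invertible. The finite-dimensional Fredholm alternative says: either (I - K) is invertible, or ker(I - K) ≠ {0} and then range(I - K) = ker((I - K)^*)^⊥, with dim ker(I - K) = dim ker((I - K)^*). We are in the second case, so we need both kernels. Kernel of I - K: (I - K) u = u - u (v·u) = u - u = 0, so ker(I - K) = span{u} = span{(1, 2, 2)} (it is exactly 1-dimensional because rank(I - K) = 2). Kernel of the adjoint: K is real, so (I - K)^* = I - K^T = I - v u^T, and (I - v u^T) v = v - v (u·v) = 0; hence ker((I - K)^*) = span{v} = span{(13, -3, -3)}. Therefore (I - K) x = y is solvable iff <y, v> = 0, i.e. iff 13y_1 - 3y_2 - 3y_3 = 0. When this holds, K y = u (v·y) = 0, so (I - K) y = y and x = y is a particular solution; the full solution set is the line x = y + c·u = y + c·(1, 2, 2), c ∈ C.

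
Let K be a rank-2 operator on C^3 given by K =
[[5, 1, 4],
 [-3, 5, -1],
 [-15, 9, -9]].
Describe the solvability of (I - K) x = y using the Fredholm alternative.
(I - K) is invertible (det(I - K) = 7 ≠ 0), so for every y in C^3 the equation (I - K) x = y has a unique solution.

K has rank 2 and factors as K = U V^T = u1 v1^T + u2 v2^T with u1 = (2, 3, 3), v1 = (-2, 2, -1), u2 = (-3, -1, 3), v2 = (-3, 1, -2) (multiplying out reproduces the displayed K). The nonzero eigenvalues of U V^T coincide with those of the 2 x 2 matrix G = V^T U = [[v1·u1, v1·u2], [v2·u1, v2·u2]] = [[-1, 1], [-9, 2]], and by the Sylvester determinant identity det(I_3 - U V^T) = det(I_2 - V^T U) = det([[2, -1], [9, -1]]) = (2)(-1) - (-1)(9) = 7. (Direct check: I - K =
[[-4, -1, -4],
 [3, -4, 1],
 [15, -9, 10]]
has determinant 7.) The finite-dimensional Fredholm alternative says: either (I - K) is invertible, or ker(I - K) ≠ {0} and then range(I - K) = ker((I - K)^*)^⊥, with dim ker(I - K) = dim ker((I - K)^*). Since det(I - K) ≠ 0, 1 is not an eigenvalue of K and ker(I - K) = {0}, so we are in the first case: for every y there is a unique x = (I - K)^(-1) y. (Explicitly, by the Woodbury identity, (I - U V^T)^(-1) = I + U (I_2 - G)^(-1) V^T.)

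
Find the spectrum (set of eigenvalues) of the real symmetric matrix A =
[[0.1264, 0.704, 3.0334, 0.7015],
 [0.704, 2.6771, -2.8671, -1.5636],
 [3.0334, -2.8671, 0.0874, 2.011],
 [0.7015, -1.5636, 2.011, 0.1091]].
sigma(A) ≈ {-4, -1, 2, 6}

A is real symmetric, so its spectrum consists of real eigenvalues. Expanding the characteristic polynomial of the displayed matrix gives
  det(λ I - A) = p(λ) = λ^4 + (-3)λ^3 + (-24)λ^2 + (27.9988)λ + (47.9987).
Solving p(λ) = 0 yields eigenvalues ≈ -4, -1, 2, 6. (A is shown rounded to 4 decimals, so these recover the underlying integer eigenvalues to within that precision.)
Verification: the trace of A = 3 equals the sum of eigenvalues 3, and det(A) ≈ 47.9987 matches the eigenvalue product 48.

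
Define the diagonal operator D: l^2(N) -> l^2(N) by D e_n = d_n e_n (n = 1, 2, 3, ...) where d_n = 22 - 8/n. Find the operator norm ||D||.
||D|| = 22

For a diagonal operator on l^2 with entries d_n, ||D|| = sup_n |d_n|. Here d_1 = 14, d_2 = 18, ..., and d_n = 22 - 8/n increases monotonically toward 22. All terms lie in [14, 22), so |d_n| = d_n and the supremum is the limit 22, which is not attained by any individual d_n. Hence ||D|| = 22.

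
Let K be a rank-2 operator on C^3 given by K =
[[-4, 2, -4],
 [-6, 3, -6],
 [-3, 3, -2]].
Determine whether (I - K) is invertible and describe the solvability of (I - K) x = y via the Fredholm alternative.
(I - K) is invertible (det(I - K) = 12 ≠ 0), so for every y in C^3 the equation (I - K) x = y has a unique solution.

K has rank 2 and factors as K = U V^T = u1 v1^T + u2 v2^T with u1 = (-2, -3, 0), v1 = (-1, 2, 0), u2 = (2, 3, 1), v2 = (-3, 3, -2) (multiplying out reproduces the displayed K). The nonzero eigenvalues of U V^T coincide with those of the 2 x 2 matrix G = V^T U = [[v1·u1, v1·u2], [v2·u1, v2·u2]] = [[-4, 4], [-3, 1]], and by the Sylvester determinant identity det(I_3 - U V^T) = det(I_2 - V^T U) = det([[5, -4], [3, 0]]) = (5)(0) - (-4)(3) = 12. (Direct check: I - K =
[[5, -2, 4],
 [6, -2, 6],
 [3, -3, 3]]
has determinant 12.) The finite-dimensional Fredholm alternative says: either (I - K) is invertible, or ker(I - K) ≠ {0} and then range(I - K) = ker((I - K)^*)^⊥, with dim ker(I - K) = dim ker((I - K)^*). Since det(I - K) ≠ 0, 1 is not an eigenvalue of K and ker(I - K) = {0}, so we are in the first case: for every y there is a unique x = (I - K)^(-1) y. (Explicitly, by the Woodbury identity, (I - U V^T)^(-1) = I + U (I_2 - G)^(-1) V^T.)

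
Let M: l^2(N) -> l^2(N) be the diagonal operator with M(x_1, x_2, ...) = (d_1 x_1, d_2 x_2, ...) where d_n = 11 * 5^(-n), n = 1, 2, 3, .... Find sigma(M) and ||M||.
sigma(M) = {11 * 5^(-n) : n ≥ 1} ∪ {0}; ||M|| = 11/5

A bounded diagonal operator on l^2 with diagonal entries d_n has spectrum equal to the closure of {d_n : n ≥ 1}: every d_n is an eigenvalue (with eigenvector e_n), so {d_n} ⊂ sigma(M); the spectrum is closed, so its closure is too; and for lambda not in the closure, (M - lambda I) has bounded inverse (the diagonal entries 1/(d_n - lambda) are bounded). For our sequence d_n = 11 * 5^(-n), n = 1, 2, 3, ...:
  - {d_n} = {11 * 5^(-n) : n ≥ 1}; the only limit point is 0
  - closure = {11 * 5^(-n) : n ≥ 1} ∪ {0}
For the norm: a diagonal operator has ||M|| = sup_n |d_n|. Here d_n = 11 * 5^(-n) is positive and decreasing, so sup_n |d_n| = d_1 = 11/5. So ||M|| = 11/5.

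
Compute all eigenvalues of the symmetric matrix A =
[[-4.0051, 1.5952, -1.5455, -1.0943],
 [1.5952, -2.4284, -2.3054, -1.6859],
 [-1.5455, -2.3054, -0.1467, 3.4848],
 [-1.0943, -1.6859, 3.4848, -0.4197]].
sigma(A) ≈ {-5, -4, -3, 5}

A is real symmetric, so its spectrum consists of real eigenvalues. Expanding the characteristic polynomial of the displayed matrix gives
  det(λ I - A) = p(λ) = λ^4 + (7)λ^3 + (-13)λ^2 + (-174.9971)λ + (-299.9923).
Solving p(λ) = 0 yields eigenvalues ≈ -5, -4, -3, 5. (A is shown rounded to 4 decimals, so these recover the underlying integer eigenvalues to within that precision.)
Verification: the trace of A = -7 equals the sum of eigenvalues -7, and det(A) ≈ -299.9923 matches the eigenvalue product -300.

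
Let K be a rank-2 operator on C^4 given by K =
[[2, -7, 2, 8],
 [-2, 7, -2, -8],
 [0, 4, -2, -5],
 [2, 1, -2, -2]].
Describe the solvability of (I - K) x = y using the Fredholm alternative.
(I - K) is invertible (det(I - K) = -46 ≠ 0), so for every y in C^4 the equation (I - K) x = y has a unique solution.

K has rank 2 and factors as K = U V^T = u1 v1^T + u2 v2^T with u1 = (1, -1, -1, -1), v1 = (-2, -1, 2, 2), u2 = (2, -2, -1, 0), v2 = (2, -3, 0, 3) (multiplying out reproduces the displayed K). The nonzero eigenvalues of U V^T coincide with those of the 2 x 2 matrix G = V^T U = [[v1·u1, v1·u2], [v2·u1, v2·u2]] = [[-5, -4], [2, 10]], and by the Sylvester determinant identity det(I_4 - U V^T) = det(I_2 - V^T U) = det([[6, 4], [-2, -9]]) = (6)(-9) - (4)(-2) = -46. (Direct check: I - K =
[[-1, 7, -2, -8],
 [2, -6, 2, 8],
 [0, -4, 3, 5],
 [-2, -1, 2, 3]]
has determinant -46.) The finite-dimensional Fredholm alternative says: either (I - K) is invertible, or ker(I - K) ≠ {0} and then range(I - K) = ker((I - K)^*)^⊥, with dim ker(I - K) = dim ker((I - K)^*). Since det(I - K) ≠ 0, 1 is not an eigenvalue of K and ker(I - K) = {0}, so we are in the first case: for every y there is a unique x = (I - K)^(-1) y. (Explicitly, by the Woodbury identity, (I - U V^T)^(-1) = I + U (I_2 - G)^(-1) V^T.)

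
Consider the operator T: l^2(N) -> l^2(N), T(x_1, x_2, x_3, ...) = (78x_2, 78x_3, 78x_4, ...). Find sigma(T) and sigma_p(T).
sigma(T) = closed disk {z in C : |z| ≤ 78}; sigma_p(T) = open disk {z in C : |z| < 78}

Note T = 78·V where V is the unit left shift (V x)_k = x_{k+1}; so sigma(T) = 78·sigma(V) and ||T|| = 78||V||. ||T x||^2 = 6084sum_{k≥2} |x_k|^2 ≤ 6084||x||^2, with equality on {x : x_1 = 0}, so ||T|| = 78. For any lambda with |lambda| < 78, set r = lambda/78 (|r| < 1); the vector x = (1, r, r^2, ...) is in l^2 and satisfies T x = 78(r, r^2, ...) = lambda x, so lambda is an eigenvalue. On the boundary |lambda| = 78 the geometric series diverges, so no l^2 eigenvector exists, but these lambda lie in the approximate point spectrum. Hence sigma(T) is the closed disk of radius 78 and sigma_p(T) is the open disk.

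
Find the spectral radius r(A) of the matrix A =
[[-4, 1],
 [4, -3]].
r(A) = (7 + sqrt(17))/2 ≈ 5.5616

The eigenvalues of A are the roots of its characteristic polynomial. With M = A (coefficients from the trace and determinant):
  p(λ) = det(λ I - M) = λ^2 + 7λ + 8.
For λ^2 + 7λ + 8 the discriminant is 17. It is nonnegative but not a perfect square, so the roots are real and irrational: λ = (-7 ± sqrt(17))/2 ≈ -1.4384, -5.5616.
Thus the eigenvalues (to 4 decimals) are -1.4384 (modulus 1.4384); -5.5616 (modulus 5.5616). The spectral radius is the largest modulus: r(A) = (7 + sqrt(17))/2 ≈ 5.5616. (Cross-check: r(A) ≤ ||A||_2 ≈ 6.3574; equality holds whenever A is normal, though it can also hold for some non-normal A.)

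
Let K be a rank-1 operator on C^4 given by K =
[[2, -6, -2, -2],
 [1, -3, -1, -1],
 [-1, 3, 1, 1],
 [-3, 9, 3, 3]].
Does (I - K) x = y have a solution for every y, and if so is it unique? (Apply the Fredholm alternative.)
(I - K) is invertible (det(I - K) = -2 ≠ 0), so for every y in C^4 the equation (I - K) x = y has a unique solution.

K has rank 1, so it is an outer product K = u v^T: every row of K is a multiple of one row vector. Reading off the entries, u = (-2, -1, 1, 3) and v = (-1, 3, 1, 1) (row i of K equals u_i·v^T). A rank-one matrix u v^T satisfies K u = u (v·u) and kills the (3)-dimensional subspace v^⊥, so its characteristic polynomial is lambda^3 (lambda - v·u) with v·u = tr K = 3. Hence the eigenvalues of I - K are 1 (multiplicity 3) and 1 - (3) = -2, so det(I - K) = -2. (Direct check: I - K =
[[-1, 6, 2, 2],
 [-1, 4, 1, 1],
 [1, -3, 0, -1],
 [3, -9, -3, -2]]
has determinant -2.) The finite-dimensional Fredholm alternative says: either (I - K) is invertible, or ker(I - K) ≠ {0} and then range(I - K) = ker((I - K)^*)^⊥, with dim ker(I - K) = dim ker((I - K)^*). Since det(I - K) ≠ 0, 1 is not an eigenvalue of K and ker(I - K) = {0}, so we are in the first case: for every y there is a unique x = (I - K)^(-1) y. Explicitly, by the Sherman–Morrison formula, (I - u v^T)^(-1) = I + u v^T/(1 - v·u), i.e. (I - K)^(-1) = I + K/(-2).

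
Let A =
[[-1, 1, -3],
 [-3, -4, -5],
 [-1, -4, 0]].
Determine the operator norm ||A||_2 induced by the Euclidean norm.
||A||_2 ≈ 7.8333 (= sqrt(largest eigenvalue of A^T A))

||A||_2 = sigma_max(A) = sqrt(lambda_max(A^T A)). Form the symmetric matrix M = A^T A =
[[11, 15, 18],
 [15, 33, 17],
 [18, 17, 34]].
Its characteristic polynomial (trace, sum of principal 2x2 minors, determinant of M give the coefficients) is
  p(λ) = det(λ I - M) = λ^3 - 78λ^2 + 1021λ - 1.
No integer candidate from the rational root theorem (±divisors of 1) is a root, so the roots are irrational. The cubic discriminant is Δ = 2084417249 > 0, so there are three distinct real roots. p(0) = -1 and p(1) = 943 have opposite signs, so a root lies in (0, 1); Newton's method refines it to λ ≈ 0.001. p(16) = 463 and p(17) = -273 have opposite signs, so a root lies in (16, 17); Newton's method refines it to λ ≈ 16.638. p(61) = -977 and p(62) = 1797 have opposite signs, so a root lies in (61, 62); Newton's method refines it to λ ≈ 61.361. Check (Vieta): the three roots sum to 78, matching tr M = 78.
So the eigenvalues of A^T A are ≈ 0.001, 16.638, 61.361 (all ≥ 0, as they must be for A^T A). The largest is λ_max ≈ 61.361, hence ||A||_2 = sqrt(λ_max) ≈ 7.8333.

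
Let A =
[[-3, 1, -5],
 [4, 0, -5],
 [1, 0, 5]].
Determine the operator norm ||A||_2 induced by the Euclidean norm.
||A||_2 ≈ 8.6797 (= sqrt(largest eigenvalue of A^T A))

||A||_2 = sigma_max(A) = sqrt(lambda_max(A^T A)). Form the symmetric matrix M = A^T A =
[[26, -3, 0],
 [-3, 1, -5],
 [0, -5, 75]].
Its characteristic polynomial (trace, sum of principal 2x2 minors, determinant of M give the coefficients) is
  p(λ) = det(λ I - M) = λ^3 - 102λ^2 + 2017λ - 625.
No integer candidate from the rational root theorem (±divisors of 625) is a root, so the roots are irrational. The cubic discriminant is Δ = 9154463729 > 0, so there are three distinct real roots. p(0) = -625 and p(1) = 1291 have opposite signs, so a root lies in (0, 1); Newton's method refines it to λ ≈ 0.3149. p(26) = 441 and p(27) = -841 have opposite signs, so a root lies in (26, 27); Newton's method refines it to λ ≈ 26.348. p(75) = -1225 and p(76) = 2491 have opposite signs, so a root lies in (75, 76); Newton's method refines it to λ ≈ 75.3371. Check (Vieta): the three roots sum to 102, matching tr M = 102.
So the eigenvalues of A^T A are ≈ 0.3149, 26.348, 75.3371 (all ≥ 0, as they must be for A^T A). The largest is λ_max ≈ 75.3371, hence ||A||_2 = sqrt(λ_max) ≈ 8.6797.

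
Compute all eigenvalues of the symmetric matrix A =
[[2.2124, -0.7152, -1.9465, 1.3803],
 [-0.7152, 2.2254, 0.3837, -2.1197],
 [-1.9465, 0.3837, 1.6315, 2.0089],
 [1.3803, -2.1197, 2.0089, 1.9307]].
sigma(A) ≈ {-2, 1, 4, 5}

A is real symmetric, so its spectrum consists of real eigenvalues. Expanding the characteristic polynomial of the displayed matrix gives
  det(λ I - A) = p(λ) = λ^4 + (-8)λ^3 + (9)λ^2 + (38)λ + (-40.0013).
Solving p(λ) = 0 yields eigenvalues ≈ -2, 1, 4, 5. (A is shown rounded to 4 decimals, so these recover the underlying integer eigenvalues to within that precision.)
Verification: the trace of A = 8 equals the sum of eigenvalues 8, and det(A) ≈ -40.0013 matches the eigenvalue product -40.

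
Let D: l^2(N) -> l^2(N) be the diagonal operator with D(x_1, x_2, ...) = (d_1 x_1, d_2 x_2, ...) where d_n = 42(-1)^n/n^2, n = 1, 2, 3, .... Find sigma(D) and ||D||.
sigma(D) = {42(-1)^n/n^2 : n ≥ 1} ∪ {0}; ||D|| = 42

A bounded diagonal operator on l^2 with diagonal entries d_n has spectrum equal to the closure of {d_n : n ≥ 1}: every d_n is an eigenvalue (with eigenvector e_n), so {d_n} ⊂ sigma(D); the spectrum is closed, so its closure is too; and for lambda not in the closure, (D - lambda I) has bounded inverse (the diagonal entries 1/(d_n - lambda) are bounded). For our sequence d_n = 42(-1)^n/n^2, n = 1, 2, 3, ...:
  - {d_n} = {42(-1)^n/n^2 : n ≥ 1}; the only limit point is 0
  - closure = {42(-1)^n/n^2 : n ≥ 1} ∪ {0}
For the norm: a diagonal operator has ||D|| = sup_n |d_n|. Here |d_n| = 42/n^2 is decreasing, so sup_n |d_n| = |d_1| = 42. So ||D|| = 42.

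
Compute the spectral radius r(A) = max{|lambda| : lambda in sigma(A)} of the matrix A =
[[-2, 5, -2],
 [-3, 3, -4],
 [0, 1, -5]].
r(A) ≈ 4.5265

The eigenvalues of A are the roots of its characteristic polynomial. With M = A (coefficients from the trace, the sum of principal 2x2 minors, and det A):
  p(λ) = det(λ I - M) = λ^3 + 4λ^2 + 8λ + 47.
No integer candidate from the rational root theorem (±divisors of 47) is a root, so the roots are irrational. The cubic discriminant is Δ = -45627 < 0, so there is one real root and a complex-conjugate pair. p(-5) = -18 and p(-4) = 15 have opposite signs, so a root lies in (-5, -4); Newton's method refines it to λ ≈ -4.5265. Dividing out (λ - (-4.5265)) leaves approximately λ^2 - 0.5265λ + 10.3833. For λ^2 - 0.5265λ + 10.3833 the discriminant is -41.2559. It is negative, so the remaining roots are the complex-conjugate pair λ ≈ 0.2633 ± 3.2115i. Their product equals the constant term, so |λ|^2 ≈ 10.3833 and |λ| ≈ 3.2223.
Thus the eigenvalues (to 4 decimals) are -4.5265 (modulus 4.5265); 0.2633 ± 3.2115i (modulus 3.2223). The spectral radius is the largest modulus: r(A) ≈ 4.5265. (Cross-check: r(A) ≤ ||A||_2 ≈ 8.7672; equality holds whenever A is normal, though it can also hold for some non-normal A.)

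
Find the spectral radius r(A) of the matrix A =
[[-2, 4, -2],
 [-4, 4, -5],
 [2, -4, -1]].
r(A) ≈ 3.6106

The eigenvalues of A are the roots of its characteristic polynomial. With M = A (coefficients from the trace, the sum of principal 2x2 minors, and det A):
  p(λ) = det(λ I - M) = λ^3 - λ^2 - 10λ + 24.
No integer candidate from the rational root theorem (±divisors of 24) is a root, so the roots are irrational. The cubic discriminant is Δ = -7036 < 0, so there is one real root and a complex-conjugate pair. p(-4) = -16 and p(-3) = 18 have opposite signs, so a root lies in (-4, -3); Newton's method refines it to λ ≈ -3.6106. Dividing out (λ - (-3.6106)) leaves approximately λ^2 - 4.6106λ + 6.6471. For λ^2 - 4.6106λ + 6.6471 the discriminant is -5.3306. It is negative, so the remaining roots are the complex-conjugate pair λ ≈ 2.3053 ± 1.1544i. Their product equals the constant term, so |λ|^2 ≈ 6.6471 and |λ| ≈ 2.5782.
Thus the eigenvalues (to 4 decimals) are -3.6106 (modulus 3.6106); 2.3053 ± 1.1544i (modulus 2.5782). The spectral radius is the largest modulus: r(A) ≈ 3.6106. (Cross-check: r(A) ≤ ||A||_2 ≈ 9.3884; equality holds whenever A is normal, though it can also hold for some non-normal A.)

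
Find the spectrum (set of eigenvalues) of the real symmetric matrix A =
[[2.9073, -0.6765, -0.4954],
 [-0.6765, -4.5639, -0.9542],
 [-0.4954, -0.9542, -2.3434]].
sigma(A) ≈ {-5, -2, 3}

A is real symmetric, so its spectrum consists of real eigenvalues. Expanding the characteristic polynomial of the displayed matrix gives
  det(λ I - A) = p(λ) = λ^3 + (4)λ^2 + (-11)λ + (-30).
Solving p(λ) = 0 yields eigenvalues ≈ -5, -2, 3. (A is shown rounded to 4 decimals, so these recover the underlying integer eigenvalues to within that precision.)
Verification: the trace of A = -4 equals the sum of eigenvalues -4, and det(A) ≈ 29.9996 matches the eigenvalue product 30.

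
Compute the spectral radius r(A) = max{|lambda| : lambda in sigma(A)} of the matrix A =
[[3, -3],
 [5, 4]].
r(A) = sqrt(27) ≈ 5.1962

The eigenvalues of A are the roots of its characteristic polynomial. With M = A (coefficients from the trace and determinant):
  p(λ) = det(λ I - M) = λ^2 - 7λ + 27.
For λ^2 - 7λ + 27 the discriminant is -59. It is negative, so the roots are the complex-conjugate pair λ = 7/2 ± (sqrt(59)/2) i ≈ 3.5 ± 3.8406i. For a conjugate pair the product of the roots equals the constant term, so |λ|^2 = 27 and |λ| = sqrt(27) ≈ 5.1962.
Thus the eigenvalues (to 4 decimals) are 3.5 ± 3.8406i (modulus 5.1962). The spectral radius is the largest modulus: r(A) = sqrt(27) ≈ 5.1962. (Cross-check: r(A) ≤ ||A||_2 ≈ 6.4331; equality holds whenever A is normal, though it can also hold for some non-normal A.)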